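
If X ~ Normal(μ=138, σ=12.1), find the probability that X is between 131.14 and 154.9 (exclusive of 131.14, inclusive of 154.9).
0.633370

We have X ~ Normal(μ=138, σ=12.1).

To find P(131.14 < X ≤ 154.9), we use:
P(131.14 < X ≤ 154.9) = P(X ≤ 154.9) - P(X ≤ 131.14)
                 = F(154.9) - F(131.14)
                 = 0.918747 - 0.285377
                 = 0.633370

So there's approximately a 63.3% chance that X falls in this range.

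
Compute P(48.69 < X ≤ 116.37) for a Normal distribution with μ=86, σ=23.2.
0.850845

We have X ~ Normal(μ=86, σ=23.2).

To find P(48.69 < X ≤ 116.37), we use:
P(48.69 < X ≤ 116.37) = P(X ≤ 116.37) - P(X ≤ 48.69)
                 = F(116.37) - F(48.69)
                 = 0.904742 - 0.053897
                 = 0.850845

So there's approximately a 85.1% chance that X falls in this range.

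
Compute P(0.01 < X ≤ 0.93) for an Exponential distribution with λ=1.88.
0.807323

We have X ~ Exponential(λ=1.88).

To find P(0.01 < X ≤ 0.93), we use:
P(0.01 < X ≤ 0.93) = P(X ≤ 0.93) - P(X ≤ 0.01)
                 = F(0.93) - F(0.01)
                 = 0.825948 - 0.018624
                 = 0.807323

So there's approximately a 80.7% chance that X falls in this range.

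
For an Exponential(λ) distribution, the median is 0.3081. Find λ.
λ = 2.2497

For X ~ Exponential(λ), the CDF is F(x) = 1 - e^(-λx).
The median m satisfies F(m) = 0.5:
1 - e^(-λm) = 0.5
e^(-λm) = 0.5
λm = ln(2)
m = ln(2) / λ

Given m = 0.3081:
λ = ln(2) / 0.3081 = 0.693147 / 0.3081 = 2.2497

Verification: ln(2) / 2.2497 = 0.3081 ✓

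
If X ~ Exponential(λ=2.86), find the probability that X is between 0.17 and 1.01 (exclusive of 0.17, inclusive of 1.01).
0.559305

We have X ~ Exponential(λ=2.86).

To find P(0.17 < X ≤ 1.01), we use:
P(0.17 < X ≤ 1.01) = P(X ≤ 1.01) - P(X ≤ 0.17)
                 = F(1.01) - F(0.17)
                 = 0.944346 - 0.385041
                 = 0.559305

So there's approximately a 55.9% chance that X falls in this range.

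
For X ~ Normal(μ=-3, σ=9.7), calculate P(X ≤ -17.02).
0.074178

We have X ~ Normal(μ=-3, σ=9.7).

The CDF gives us P(X ≤ k).

Using the CDF:
P(X ≤ -17.02) = 0.074178

This means there's approximately a 7.4% chance that X is at most -17.02.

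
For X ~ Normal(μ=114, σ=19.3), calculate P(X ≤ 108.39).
0.385650

We have X ~ Normal(μ=114, σ=19.3).

The CDF gives us P(X ≤ k).

Using the CDF:
P(X ≤ 108.39) = 0.385650

This means there's approximately a 38.6% chance that X is at most 108.39.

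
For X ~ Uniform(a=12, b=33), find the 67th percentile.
26.0700

We have X ~ Uniform(a=12, b=33).

We want to find x such that P(X ≤ x) = 0.67.

This is the 67th percentile, which means 67% of values fall below this point.

Using the inverse CDF (quantile function):
x = F⁻¹(0.67) = 26.0700

Verification: P(X ≤ 26.0700) = 0.67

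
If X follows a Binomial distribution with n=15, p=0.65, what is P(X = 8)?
0.131926

We have X ~ Binomial(n=15, p=0.65).

For a Binomial distribution, the PMF gives us the probability of each outcome.

Using the PMF formula:
P(X = 8) = 0.131926

Rounded to 4 decimal places: 0.1319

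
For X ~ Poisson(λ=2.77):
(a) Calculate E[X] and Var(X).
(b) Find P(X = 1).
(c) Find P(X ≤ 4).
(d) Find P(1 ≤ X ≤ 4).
(a) E[X] = 2.7700, Var(X) = 2.7700
(b) P(X = 1) = 0.173574
(c) P(X ≤ 4) = 0.852318
(d) P(1 ≤ X ≤ 4) = 0.789656

We have X ~ Poisson(λ=2.77).

(a) Moments:
E[X] = 2.7700
Var(X) = 2.7700
σ = √Var(X) = 1.6643

(b) Point probability using PMF:
P(X = 1) = 0.173574

(c) Cumulative probability using CDF:
P(X ≤ 4) = F(4) = 0.852318

(d) Range probability:
P(1 ≤ X ≤ 4) = P(X ≤ 4) - P(X ≤ 0)
                   = F(4) - F(0)
                   = 0.852318 - 0.062662
                   = 0.789656

This means approximately 79.0% of outcomes fall in the interval [1, 4].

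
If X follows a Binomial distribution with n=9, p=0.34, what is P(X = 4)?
0.210866

We have X ~ Binomial(n=9, p=0.34).

For a Binomial distribution, the PMF gives us the probability of each outcome.

Using the PMF formula:
P(X = 4) = 0.210866

Rounded to 4 decimal places: 0.2109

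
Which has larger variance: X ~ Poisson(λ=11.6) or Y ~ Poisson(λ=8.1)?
X has larger variance (11.6000 > 8.1000)

Compute the variance for each distribution:

X ~ Poisson(λ=11.6):
Var(X) = 11.6000

Y ~ Poisson(λ=8.1):
Var(Y) = 8.1000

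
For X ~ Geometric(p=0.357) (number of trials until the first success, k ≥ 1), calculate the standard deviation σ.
2.2461

We have X ~ Geometric(p=0.357) (number of trials until the first success, k ≥ 1).

For a Geometric distribution with p=0.357 (number of trials until the first success, k ≥ 1):
σ = √Var(X) = 2.2461

The standard deviation is the square root of the variance.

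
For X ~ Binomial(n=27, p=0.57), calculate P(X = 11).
0.036756

We have X ~ Binomial(n=27, p=0.57).

For a Binomial distribution, the PMF gives us the probability of each outcome.

Using the PMF formula:
P(X = 11) = 0.036756

Rounded to 4 decimal places: 0.0368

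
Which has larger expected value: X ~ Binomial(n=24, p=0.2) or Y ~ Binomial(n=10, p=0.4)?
X has larger mean (4.8000 > 4.0000)

Compute the expected value for each distribution:

X ~ Binomial(n=24, p=0.2):
E[X] = 4.8000

Y ~ Binomial(n=10, p=0.4):
E[Y] = 4.0000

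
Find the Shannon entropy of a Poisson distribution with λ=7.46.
2.4116 nats

We have X ~ Poisson(λ=7.46).

The Shannon entropy measures the uncertainty or information content of the distribution.

For a Poisson distribution with λ=7.46:
H(X) = 2.4116 nats

(In bits, this would be 3.4792 bits.)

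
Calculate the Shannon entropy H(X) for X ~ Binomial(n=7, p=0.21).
1.4494 nats

We have X ~ Binomial(n=7, p=0.21).

The Shannon entropy measures the uncertainty or information content of the distribution.

For a Binomial distribution with n=7, p=0.21:
H(X) = 1.4494 nats

(In bits, this would be 2.0910 bits.)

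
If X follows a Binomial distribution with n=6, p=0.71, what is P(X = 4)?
0.320568

We have X ~ Binomial(n=6, p=0.71).

For a Binomial distribution, the PMF gives us the probability of each outcome.

Using the PMF formula:
P(X = 4) = 0.320568

Rounded to 4 decimal places: 0.3206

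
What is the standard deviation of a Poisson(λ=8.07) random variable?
2.8408

We have X ~ Poisson(λ=8.07).

For a Poisson distribution with λ=8.07:
σ = √Var(X) = 2.8408

The standard deviation is the square root of the variance.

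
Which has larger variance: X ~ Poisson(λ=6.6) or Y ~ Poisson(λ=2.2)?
X has larger variance (6.6000 > 2.2000)

Compute the variance for each distribution:

X ~ Poisson(λ=6.6):
Var(X) = 6.6000

Y ~ Poisson(λ=2.2):
Var(Y) = 2.2000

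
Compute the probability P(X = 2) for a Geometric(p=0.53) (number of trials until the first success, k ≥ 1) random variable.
0.249100

We have X ~ Geometric(p=0.53) (number of trials until the first success, k ≥ 1).

For a Geometric distribution, the PMF gives us the probability of each outcome.

Using the PMF formula:
P(X = 2) = 0.249100

Rounded to 4 decimal places: 0.2491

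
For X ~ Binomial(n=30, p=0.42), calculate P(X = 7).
0.016995

We have X ~ Binomial(n=30, p=0.42).

For a Binomial distribution, the PMF gives us the probability of each outcome.

Using the PMF formula:
P(X = 7) = 0.016995

Rounded to 4 decimal places: 0.0170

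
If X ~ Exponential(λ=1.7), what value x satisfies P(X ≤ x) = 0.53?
0.4441

We have X ~ Exponential(λ=1.7).

We want to find x such that P(X ≤ x) = 0.53.

This is the 53rd percentile, which means 53% of values fall below this point.

Using the inverse CDF (quantile function):
x = F⁻¹(0.53) = 0.4441

Verification: P(X ≤ 0.4441) = 0.53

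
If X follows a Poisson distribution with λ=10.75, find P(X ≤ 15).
0.920130

We have X ~ Poisson(λ=10.75).

The CDF gives us P(X ≤ k).

Using the CDF:
P(X ≤ 15) = 0.920130

This means there's approximately a 92.0% chance that X is at most 15.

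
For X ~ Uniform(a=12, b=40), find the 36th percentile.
22.0800

We have X ~ Uniform(a=12, b=40).

We want to find x such that P(X ≤ x) = 0.36.

This is the 36th percentile, which means 36% of values fall below this point.

Using the inverse CDF (quantile function):
x = F⁻¹(0.36) = 22.0800

Verification: P(X ≤ 22.0800) = 0.36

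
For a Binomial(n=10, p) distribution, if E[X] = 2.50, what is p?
p = 0.25

For a Binomial(n, p) distribution:
E[X] = n × p

Given n = 10 and E[X] = 2.50:
2.50 = 10 × p
p = 2.50 / 10 = 0.25

Verification: Binomial(10, 0.25) has E[X] = 2.50 ✓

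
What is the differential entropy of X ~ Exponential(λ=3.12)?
-0.1378 nats

We have X ~ Exponential(λ=3.12).

The differential entropy measures the uncertainty or information content of the distribution.

For an Exponential distribution with λ=3.12:
h(X) = -0.1378 nats

(In bits, this would be -0.1989 bits.)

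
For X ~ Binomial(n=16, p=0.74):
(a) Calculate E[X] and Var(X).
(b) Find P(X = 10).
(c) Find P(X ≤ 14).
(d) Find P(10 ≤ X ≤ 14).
(a) E[X] = 11.8400, Var(X) = 3.0784
(b) P(X = 10) = 0.121810
(c) P(X ≤ 14) = 0.946461
(d) P(10 ≤ X ≤ 14) = 0.851336

We have X ~ Binomial(n=16, p=0.74).

(a) Moments:
E[X] = 11.8400
Var(X) = 3.0784
σ = √Var(X) = 1.7545

(b) Point probability using PMF:
P(X = 10) = 0.121810

(c) Cumulative probability using CDF:
P(X ≤ 14) = F(14) = 0.946461

(d) Range probability:
P(10 ≤ X ≤ 14) = P(X ≤ 14) - P(X ≤ 9)
                   = F(14) - F(9)
                   = 0.946461 - 0.095125
                   = 0.851336

This means approximately 85.1% of outcomes fall in the interval [10, 14].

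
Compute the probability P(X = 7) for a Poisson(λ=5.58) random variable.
0.126080

We have X ~ Poisson(λ=5.58).

For a Poisson distribution, the PMF gives us the probability of each outcome.

Using the PMF formula:
P(X = 7) = 0.126080

Rounded to 4 decimal places: 0.1261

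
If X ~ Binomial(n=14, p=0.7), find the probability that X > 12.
0.047476

We have X ~ Binomial(n=14, p=0.7).

P(X > 12) = 1 - P(X ≤ 12)
                = 1 - F(12)
                = 1 - 0.952524
                = 0.047476

So there's approximately a 4.7% chance that X exceeds 12.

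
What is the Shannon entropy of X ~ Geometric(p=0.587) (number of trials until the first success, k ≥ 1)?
1.1549 nats

We have X ~ Geometric(p=0.587) (number of trials until the first success, k ≥ 1).

The Shannon entropy measures the uncertainty or information content of the distribution.

For a Geometric distribution with p=0.587 (number of trials until the first success, k ≥ 1):
H(X) = 1.1549 nats

(In bits, this would be 1.6662 bits.)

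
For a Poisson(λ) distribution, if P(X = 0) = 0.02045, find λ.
λ = 3.8898

For a Poisson(λ) distribution, the PMF at 0 is:
P(X = 0) = λ^0 e^(-λ) / 0! = e^(-λ)

Given P(X = 0) = 0.02045:
e^(-λ) = 0.02045
-λ = ln(0.02045)
λ = -ln(0.02045) = 3.8898

Verification: e^(-3.8898) = 0.02045 ✓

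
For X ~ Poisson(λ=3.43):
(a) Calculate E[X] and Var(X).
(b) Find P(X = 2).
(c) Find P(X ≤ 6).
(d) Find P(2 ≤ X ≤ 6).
(a) E[X] = 3.4300, Var(X) = 3.4300
(b) P(X = 2) = 0.190515
(c) P(X ≤ 6) = 0.939974
(d) P(2 ≤ X ≤ 6) = 0.796500

We have X ~ Poisson(λ=3.43).

(a) Moments:
E[X] = 3.4300
Var(X) = 3.4300
σ = √Var(X) = 1.8520

(b) Point probability using PMF:
P(X = 2) = 0.190515

(c) Cumulative probability using CDF:
P(X ≤ 6) = F(6) = 0.939974

(d) Range probability:
P(2 ≤ X ≤ 6) = P(X ≤ 6) - P(X ≤ 1)
                   = F(6) - F(1)
                   = 0.939974 - 0.143474
                   = 0.796500

This means approximately 79.6% of outcomes fall in the interval [2, 6].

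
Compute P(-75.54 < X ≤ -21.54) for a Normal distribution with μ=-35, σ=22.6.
0.687848

We have X ~ Normal(μ=-35, σ=22.6).

To find P(-75.54 < X ≤ -21.54), we use:
P(-75.54 < X ≤ -21.54) = P(X ≤ -21.54) - P(X ≤ -75.54)
                 = F(-21.54) - F(-75.54)
                 = 0.724270 - 0.036422
                 = 0.687848

So there's approximately a 68.8% chance that X falls in this range.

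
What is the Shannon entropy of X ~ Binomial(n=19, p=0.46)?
2.1944 nats

We have X ~ Binomial(n=19, p=0.46).

The Shannon entropy measures the uncertainty or information content of the distribution.

For a Binomial distribution with n=19, p=0.46:
H(X) = 2.1944 nats

(In bits, this would be 3.1659 bits.)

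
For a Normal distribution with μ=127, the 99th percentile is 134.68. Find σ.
σ = 3.3013

For X ~ Normal(μ, σ), the p-th percentile satisfies x = μ + z_p × σ,
where z_p = Φ⁻¹(p) is the standard normal quantile.

Step 1: z_{0.99} = Φ⁻¹(0.99) = 2.3263

Step 2: Solve for σ:
134.68 = 127 + 2.3263 × σ
σ = (134.68 - 127) / 2.3263
σ = 7.68 / 2.3263
σ = 3.3013

Verification: μ + z × σ = 127 + 2.3263 × 3.3013 = 134.68 ✓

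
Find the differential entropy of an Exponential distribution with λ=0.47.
1.7550 nats

We have X ~ Exponential(λ=0.47).

The differential entropy measures the uncertainty or information content of the distribution.

For an Exponential distribution with λ=0.47:
h(X) = 1.7550 nats

(In bits, this would be 2.5320 bits.)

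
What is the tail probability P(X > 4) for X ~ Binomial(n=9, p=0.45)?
0.378579

We have X ~ Binomial(n=9, p=0.45).

P(X > 4) = 1 - P(X ≤ 4)
                = 1 - F(4)
                = 1 - 0.621421
                = 0.378579

So there's approximately a 37.9% chance that X exceeds 4.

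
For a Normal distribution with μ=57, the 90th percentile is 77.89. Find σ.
σ = 16.3006

For X ~ Normal(μ, σ), the p-th percentile satisfies x = μ + z_p × σ,
where z_p = Φ⁻¹(p) is the standard normal quantile.

Step 1: z_{0.9} = Φ⁻¹(0.9) = 1.2816

Step 2: Solve for σ:
77.89 = 57 + 1.2816 × σ
σ = (77.89 - 57) / 1.2816
σ = 20.89 / 1.2816
σ = 16.3006

Verification: μ + z × σ = 57 + 1.2816 × 16.3006 = 77.89 ✓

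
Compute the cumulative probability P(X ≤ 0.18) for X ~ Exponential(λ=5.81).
0.648589

We have X ~ Exponential(λ=5.81).

The CDF gives us P(X ≤ k).

Using the CDF:
P(X ≤ 0.18) = 0.648589

This means there's approximately a 64.9% chance that X is at most 0.18.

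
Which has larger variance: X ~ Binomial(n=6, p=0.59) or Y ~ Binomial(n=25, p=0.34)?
Y has larger variance (5.6100 > 1.4514)

Compute the variance for each distribution:

X ~ Binomial(n=6, p=0.59):
Var(X) = 1.4514

Y ~ Binomial(n=25, p=0.34):
Var(Y) = 5.6100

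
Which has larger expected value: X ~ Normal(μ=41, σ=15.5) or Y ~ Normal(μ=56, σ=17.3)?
Y has larger mean (56.0000 > 41.0000)

Compute the expected value for each distribution:

X ~ Normal(μ=41, σ=15.5):
E[X] = 41.0000

Y ~ Normal(μ=56, σ=17.3):
E[Y] = 56.0000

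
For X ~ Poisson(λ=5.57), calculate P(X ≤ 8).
0.888321

We have X ~ Poisson(λ=5.57).

The CDF gives us P(X ≤ k).

Using the CDF:
P(X ≤ 8) = 0.888321

This means there's approximately a 88.8% chance that X is at most 8.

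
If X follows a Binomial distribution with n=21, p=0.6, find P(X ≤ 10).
0.174378

We have X ~ Binomial(n=21, p=0.6).

The CDF gives us P(X ≤ k).

Using the CDF:
P(X ≤ 10) = 0.174378

This means there's approximately a 17.4% chance that X is at most 10.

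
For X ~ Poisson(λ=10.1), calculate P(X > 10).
0.429469

We have X ~ Poisson(λ=10.1).

P(X > 10) = 1 - P(X ≤ 10)
                = 1 - F(10)
                = 1 - 0.570531
                = 0.429469

So there's approximately a 42.9% chance that X exceeds 10.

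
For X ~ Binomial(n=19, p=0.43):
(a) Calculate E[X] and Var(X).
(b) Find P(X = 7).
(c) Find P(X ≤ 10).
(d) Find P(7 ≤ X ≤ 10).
(a) E[X] = 8.1700, Var(X) = 4.6569
(b) P(X = 7) = 0.161103
(c) P(X ≤ 10) = 0.859634
(d) P(7 ≤ X ≤ 10) = 0.638293

We have X ~ Binomial(n=19, p=0.43).

(a) Moments:
E[X] = 8.1700
Var(X) = 4.6569
σ = √Var(X) = 2.1580

(b) Point probability using PMF:
P(X = 7) = 0.161103

(c) Cumulative probability using CDF:
P(X ≤ 10) = F(10) = 0.859634

(d) Range probability:
P(7 ≤ X ≤ 10) = P(X ≤ 10) - P(X ≤ 6)
                   = F(10) - F(6)
                   = 0.859634 - 0.221341
                   = 0.638293

This means approximately 63.8% of outcomes fall in the interval [7, 10].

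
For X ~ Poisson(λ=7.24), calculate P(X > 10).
0.116428

We have X ~ Poisson(λ=7.24).

P(X > 10) = 1 - P(X ≤ 10)
                = 1 - F(10)
                = 1 - 0.883572
                = 0.116428

So there's approximately a 11.6% chance that X exceeds 10.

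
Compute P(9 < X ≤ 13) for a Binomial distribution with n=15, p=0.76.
0.779246

We have X ~ Binomial(n=15, p=0.76).

To find P(9 < X ≤ 13), we use:
P(9 < X ≤ 13) = P(X ≤ 13) - P(X ≤ 9)
                 = F(13) - F(9)
                 = 0.906486 - 0.127240
                 = 0.779246

So there's approximately a 77.9% chance that X falls in this range.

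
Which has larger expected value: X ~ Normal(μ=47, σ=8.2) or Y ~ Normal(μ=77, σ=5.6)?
Y has larger mean (77.0000 > 47.0000)

Compute the expected value for each distribution:

X ~ Normal(μ=47, σ=8.2):
E[X] = 47.0000

Y ~ Normal(μ=77, σ=5.6):
E[Y] = 77.0000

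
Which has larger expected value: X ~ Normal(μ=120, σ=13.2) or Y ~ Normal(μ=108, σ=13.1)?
X has larger mean (120.0000 > 108.0000)

Compute the expected value for each distribution:

X ~ Normal(μ=120, σ=13.2):
E[X] = 120.0000

Y ~ Normal(μ=108, σ=13.1):
E[Y] = 108.0000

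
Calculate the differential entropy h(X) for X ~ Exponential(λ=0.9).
1.1054 nats

We have X ~ Exponential(λ=0.9).

The differential entropy measures the uncertainty or information content of the distribution.

For an Exponential distribution with λ=0.9:
h(X) = 1.1054 nats

(In bits, this would be 1.5947 bits.)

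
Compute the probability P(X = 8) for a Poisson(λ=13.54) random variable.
0.036905

We have X ~ Poisson(λ=13.54).

For a Poisson distribution, the PMF gives us the probability of each outcome.

Using the PMF formula:
P(X = 8) = 0.036905

Rounded to 4 decimal places: 0.0369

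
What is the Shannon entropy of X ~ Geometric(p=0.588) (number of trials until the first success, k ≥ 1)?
1.1523 nats

We have X ~ Geometric(p=0.588) (number of trials until the first success, k ≥ 1).

The Shannon entropy measures the uncertainty or information content of the distribution.

For a Geometric distribution with p=0.588 (number of trials until the first success, k ≥ 1):
H(X) = 1.1523 nats

(In bits, this would be 1.6625 bits.)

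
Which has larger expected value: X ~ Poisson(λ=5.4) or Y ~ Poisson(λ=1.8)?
X has larger mean (5.4000 > 1.8000)

Compute the expected value for each distribution:

X ~ Poisson(λ=5.4):
E[X] = 5.4000

Y ~ Poisson(λ=1.8):
E[Y] = 1.8000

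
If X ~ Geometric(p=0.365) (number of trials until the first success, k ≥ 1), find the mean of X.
2.7397

We have X ~ Geometric(p=0.365) (number of trials until the first success, k ≥ 1).

For a Geometric distribution with p=0.365 (number of trials until the first success, k ≥ 1):
E[X] = 2.7397

This is the expected (average) value of X.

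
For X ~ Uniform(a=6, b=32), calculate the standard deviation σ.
7.5056

We have X ~ Uniform(a=6, b=32).

For a Uniform distribution with a=6, b=32:
σ = √Var(X) = 7.5056

The standard deviation is the square root of the variance.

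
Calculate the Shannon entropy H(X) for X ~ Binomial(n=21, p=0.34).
2.1918 nats

We have X ~ Binomial(n=21, p=0.34).

The Shannon entropy measures the uncertainty or information content of the distribution.

For a Binomial distribution with n=21, p=0.34:
H(X) = 2.1918 nats

(In bits, this would be 3.1620 bits.)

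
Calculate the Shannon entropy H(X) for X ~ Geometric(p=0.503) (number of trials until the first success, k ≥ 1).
1.3780 nats

We have X ~ Geometric(p=0.503) (number of trials until the first success, k ≥ 1).

The Shannon entropy measures the uncertainty or information content of the distribution.

For a Geometric distribution with p=0.503 (number of trials until the first success, k ≥ 1):
H(X) = 1.3780 nats

(In bits, this would be 1.9880 bits.)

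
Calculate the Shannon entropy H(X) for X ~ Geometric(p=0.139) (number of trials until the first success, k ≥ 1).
2.9003 nats

We have X ~ Geometric(p=0.139) (number of trials until the first success, k ≥ 1).

The Shannon entropy measures the uncertainty or information content of the distribution.

For a Geometric distribution with p=0.139 (number of trials until the first success, k ≥ 1):
H(X) = 2.9003 nats

(In bits, this would be 4.1843 bits.)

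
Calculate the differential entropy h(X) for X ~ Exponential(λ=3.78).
-0.3297 nats

We have X ~ Exponential(λ=3.78).

The differential entropy measures the uncertainty or information content of the distribution.

For an Exponential distribution with λ=3.78:
h(X) = -0.3297 nats

(In bits, this would be -0.4757 bits.)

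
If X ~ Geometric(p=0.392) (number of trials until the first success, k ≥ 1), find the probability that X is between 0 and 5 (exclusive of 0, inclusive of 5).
0.916916

We have X ~ Geometric(p=0.392) (number of trials until the first success, k ≥ 1).

To find P(0 < X ≤ 5), we use:
P(0 < X ≤ 5) = P(X ≤ 5) - P(X ≤ 0)
                 = F(5) - F(0)
                 = 0.916916 - 0.000000
                 = 0.916916

So there's approximately a 91.7% chance that X falls in this range.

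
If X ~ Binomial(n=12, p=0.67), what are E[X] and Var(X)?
E[X] = 8.0400, Var(X) = 2.6532

We have X ~ Binomial(n=12, p=0.67).

For a Binomial distribution with n=12, p=0.67:

Expected value:
E[X] = 8.0400

Variance:
Var(X) = 2.6532

Standard deviation:
σ = √Var(X) = 1.6289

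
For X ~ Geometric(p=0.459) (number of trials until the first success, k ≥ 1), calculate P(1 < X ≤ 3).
0.382660

We have X ~ Geometric(p=0.459) (number of trials until the first success, k ≥ 1).

To find P(1 < X ≤ 3), we use:
P(1 < X ≤ 3) = P(X ≤ 3) - P(X ≤ 1)
                 = F(3) - F(1)
                 = 0.841660 - 0.459000
                 = 0.382660

So there's approximately a 38.3% chance that X falls in this range.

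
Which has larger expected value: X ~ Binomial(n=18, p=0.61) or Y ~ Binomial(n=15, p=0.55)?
X has larger mean (10.9800 > 8.2500)

Compute the expected value for each distribution:

X ~ Binomial(n=18, p=0.61):
E[X] = 10.9800

Y ~ Binomial(n=15, p=0.55):
E[Y] = 8.2500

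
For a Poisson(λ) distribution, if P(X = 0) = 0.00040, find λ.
λ = 7.8240

For a Poisson(λ) distribution, the PMF at 0 is:
P(X = 0) = λ^0 e^(-λ) / 0! = e^(-λ)

Given P(X = 0) = 0.00040:
e^(-λ) = 0.00040
-λ = ln(0.00040)
λ = -ln(0.00040) = 7.8240

Verification: e^(-7.8240) = 0.00040 ✓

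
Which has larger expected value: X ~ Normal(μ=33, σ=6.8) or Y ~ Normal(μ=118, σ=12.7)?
Y has larger mean (118.0000 > 33.0000)

Compute the expected value for each distribution:

X ~ Normal(μ=33, σ=6.8):
E[X] = 33.0000

Y ~ Normal(μ=118, σ=12.7):
E[Y] = 118.0000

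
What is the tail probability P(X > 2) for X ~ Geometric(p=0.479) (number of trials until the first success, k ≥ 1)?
0.271441

We have X ~ Geometric(p=0.479) (number of trials until the first success, k ≥ 1).

P(X > 2) = 1 - P(X ≤ 2)
                = 1 - F(2)
                = 1 - 0.728559
                = 0.271441

So there's approximately a 27.1% chance that X exceeds 2.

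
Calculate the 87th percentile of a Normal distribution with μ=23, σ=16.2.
41.2475

We have X ~ Normal(μ=23, σ=16.2).

We want to find x such that P(X ≤ x) = 0.87.

This is the 87th percentile, which means 87% of values fall below this point.

Using the inverse CDF (quantile function):
x = F⁻¹(0.87) = 41.2475

Verification: P(X ≤ 41.2475) = 0.87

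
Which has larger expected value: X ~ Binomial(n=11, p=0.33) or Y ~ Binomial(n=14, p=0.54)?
Y has larger mean (7.5600 > 3.6300)

Compute the expected value for each distribution:

X ~ Binomial(n=11, p=0.33):
E[X] = 3.6300

Y ~ Binomial(n=14, p=0.54):
E[Y] = 7.5600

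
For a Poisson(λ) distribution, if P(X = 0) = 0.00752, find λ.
λ = 4.8902

For a Poisson(λ) distribution, the PMF at 0 is:
P(X = 0) = λ^0 e^(-λ) / 0! = e^(-λ)

Given P(X = 0) = 0.00752:
e^(-λ) = 0.00752
-λ = ln(0.00752)
λ = -ln(0.00752) = 4.8902

Verification: e^(-4.8902) = 0.00752 ✓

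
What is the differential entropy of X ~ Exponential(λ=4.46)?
-0.4951 nats

We have X ~ Exponential(λ=4.46).

The differential entropy measures the uncertainty or information content of the distribution.

For an Exponential distribution with λ=4.46:
h(X) = -0.4951 nats

(In bits, this would be -0.7143 bits.)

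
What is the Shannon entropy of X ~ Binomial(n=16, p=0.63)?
2.0749 nats

We have X ~ Binomial(n=16, p=0.63).

The Shannon entropy measures the uncertainty or information content of the distribution.

For a Binomial distribution with n=16, p=0.63:
H(X) = 2.0749 nats

(In bits, this would be 2.9935 bits.)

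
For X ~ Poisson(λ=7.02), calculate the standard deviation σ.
2.6495

We have X ~ Poisson(λ=7.02).

For a Poisson distribution with λ=7.02:
σ = √Var(X) = 2.6495

The standard deviation is the square root of the variance.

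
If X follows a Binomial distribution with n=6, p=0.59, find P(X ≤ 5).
0.957819

We have X ~ Binomial(n=6, p=0.59).

The CDF gives us P(X ≤ k).

Using the CDF:
P(X ≤ 5) = 0.957819

This means there's approximately a 95.8% chance that X is at most 5.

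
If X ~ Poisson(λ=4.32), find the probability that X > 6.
0.146602

We have X ~ Poisson(λ=4.32).

P(X > 6) = 1 - P(X ≤ 6)
                = 1 - F(6)
                = 1 - 0.853398
                = 0.146602

So there's approximately a 14.7% chance that X exceeds 6.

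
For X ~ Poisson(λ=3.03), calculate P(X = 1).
0.146396

We have X ~ Poisson(λ=3.03).

For a Poisson distribution, the PMF gives us the probability of each outcome.

Using the PMF formula:
P(X = 1) = 0.146396

Rounded to 4 decimal places: 0.1464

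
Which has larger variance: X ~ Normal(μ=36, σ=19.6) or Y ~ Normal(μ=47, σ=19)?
X has larger variance (384.1600 > 361.0000)

Compute the variance for each distribution:

X ~ Normal(μ=36, σ=19.6):
Var(X) = 384.1600

Y ~ Normal(μ=47, σ=19):
Var(Y) = 361.0000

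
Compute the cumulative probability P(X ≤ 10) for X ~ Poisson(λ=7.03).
0.899336

We have X ~ Poisson(λ=7.03).

The CDF gives us P(X ≤ k).

Using the CDF:
P(X ≤ 10) = 0.899336

This means there's approximately a 89.9% chance that X is at most 10.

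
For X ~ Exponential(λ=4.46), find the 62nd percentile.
0.2169

We have X ~ Exponential(λ=4.46).

We want to find x such that P(X ≤ x) = 0.62.

This is the 62nd percentile, which means 62% of values fall below this point.

Using the inverse CDF (quantile function):
x = F⁻¹(0.62) = 0.2169

Verification: P(X ≤ 0.2169) = 0.62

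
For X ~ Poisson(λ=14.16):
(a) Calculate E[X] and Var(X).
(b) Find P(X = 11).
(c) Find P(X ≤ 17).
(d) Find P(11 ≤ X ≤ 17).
(a) E[X] = 14.1600, Var(X) = 14.1600
(b) P(X = 11) = 0.081457
(c) P(X ≤ 17) = 0.815602
(d) P(11 ≤ X ≤ 17) = 0.650285

We have X ~ Poisson(λ=14.16).

(a) Moments:
E[X] = 14.1600
Var(X) = 14.1600
σ = √Var(X) = 3.7630

(b) Point probability using PMF:
P(X = 11) = 0.081457

(c) Cumulative probability using CDF:
P(X ≤ 17) = F(17) = 0.815602

(d) Range probability:
P(11 ≤ X ≤ 17) = P(X ≤ 17) - P(X ≤ 10)
                   = F(17) - F(10)
                   = 0.815602 - 0.165317
                   = 0.650285

This means approximately 65.0% of outcomes fall in the interval [11, 17].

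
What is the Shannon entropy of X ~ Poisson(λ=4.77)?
2.1797 nats

We have X ~ Poisson(λ=4.77).

The Shannon entropy measures the uncertainty or information content of the distribution.

For a Poisson distribution with λ=4.77:
H(X) = 2.1797 nats

(In bits, this would be 3.1447 bits.)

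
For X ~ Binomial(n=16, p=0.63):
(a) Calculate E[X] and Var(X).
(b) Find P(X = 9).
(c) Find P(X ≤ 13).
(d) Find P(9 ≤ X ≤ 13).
(a) E[X] = 10.0800, Var(X) = 3.7296
(b) P(X = 9) = 0.169786
(c) P(X ≤ 13) = 0.968109
(d) P(9 ≤ X ≤ 13) = 0.763301

We have X ~ Binomial(n=16, p=0.63).

(a) Moments:
E[X] = 10.0800
Var(X) = 3.7296
σ = √Var(X) = 1.9312

(b) Point probability using PMF:
P(X = 9) = 0.169786

(c) Cumulative probability using CDF:
P(X ≤ 13) = F(13) = 0.968109

(d) Range probability:
P(9 ≤ X ≤ 13) = P(X ≤ 13) - P(X ≤ 8)
                   = F(13) - F(8)
                   = 0.968109 - 0.204807
                   = 0.763301

This means approximately 76.3% of outcomes fall in the interval [9, 13].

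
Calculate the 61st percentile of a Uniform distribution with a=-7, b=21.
10.0800

We have X ~ Uniform(a=-7, b=21).

We want to find x such that P(X ≤ x) = 0.61.

This is the 61st percentile, which means 61% of values fall below this point.

Using the inverse CDF (quantile function):
x = F⁻¹(0.61) = 10.0800

Verification: P(X ≤ 10.0800) = 0.61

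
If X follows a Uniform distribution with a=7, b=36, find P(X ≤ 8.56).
0.053793

We have X ~ Uniform(a=7, b=36).

The CDF gives us P(X ≤ k).

Using the CDF:
P(X ≤ 8.56) = 0.053793

This means there's approximately a 5.4% chance that X is at most 8.56.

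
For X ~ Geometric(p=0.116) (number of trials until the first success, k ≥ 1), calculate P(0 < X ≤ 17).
0.877061

We have X ~ Geometric(p=0.116) (number of trials until the first success, k ≥ 1).

To find P(0 < X ≤ 17), we use:
P(0 < X ≤ 17) = P(X ≤ 17) - P(X ≤ 0)
                 = F(17) - F(0)
                 = 0.877061 - 0.000000
                 = 0.877061

So there's approximately a 87.7% chance that X falls in this range.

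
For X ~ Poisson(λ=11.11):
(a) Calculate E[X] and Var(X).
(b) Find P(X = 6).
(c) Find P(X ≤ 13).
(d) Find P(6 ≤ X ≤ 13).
(a) E[X] = 11.1100, Var(X) = 11.1100
(b) P(X = 6) = 0.039079
(c) P(X ≤ 13) = 0.771005
(d) P(6 ≤ X ≤ 13) = 0.735879

We have X ~ Poisson(λ=11.11).

(a) Moments:
E[X] = 11.1100
Var(X) = 11.1100
σ = √Var(X) = 3.3332

(b) Point probability using PMF:
P(X = 6) = 0.039079

(c) Cumulative probability using CDF:
P(X ≤ 13) = F(13) = 0.771005

(d) Range probability:
P(6 ≤ X ≤ 13) = P(X ≤ 13) - P(X ≤ 5)
                   = F(13) - F(5)
                   = 0.771005 - 0.035127
                   = 0.735879

This means approximately 73.6% of outcomes fall in the interval [6, 13].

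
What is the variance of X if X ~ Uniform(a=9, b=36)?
60.7500

We have X ~ Uniform(a=9, b=36).

For a Uniform distribution with a=9, b=36:
Var(X) = 60.7500

The variance measures the spread of the distribution around the mean.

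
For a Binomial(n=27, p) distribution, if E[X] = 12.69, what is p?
p = 0.47

For a Binomial(n, p) distribution:
E[X] = n × p

Given n = 27 and E[X] = 12.69:
12.69 = 27 × p
p = 12.69 / 27 = 0.47

Verification: Binomial(27, 0.47) has E[X] = 12.69 ✓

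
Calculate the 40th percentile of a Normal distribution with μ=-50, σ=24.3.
-56.1563

We have X ~ Normal(μ=-50, σ=24.3).

We want to find x such that P(X ≤ x) = 0.4.

This is the 40th percentile, which means 40% of values fall below this point.

Using the inverse CDF (quantile function):
x = F⁻¹(0.4) = -56.1563

Verification: P(X ≤ -56.1563) = 0.4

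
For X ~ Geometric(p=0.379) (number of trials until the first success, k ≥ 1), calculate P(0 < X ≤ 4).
0.851281

We have X ~ Geometric(p=0.379) (number of trials until the first success, k ≥ 1).

To find P(0 < X ≤ 4), we use:
P(0 < X ≤ 4) = P(X ≤ 4) - P(X ≤ 0)
                 = F(4) - F(0)
                 = 0.851281 - 0.000000
                 = 0.851281

So there's approximately a 85.1% chance that X falls in this range.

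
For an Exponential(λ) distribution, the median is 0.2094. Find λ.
λ = 3.3102

For X ~ Exponential(λ), the CDF is F(x) = 1 - e^(-λx).
The median m satisfies F(m) = 0.5:
1 - e^(-λm) = 0.5
e^(-λm) = 0.5
λm = ln(2)
m = ln(2) / λ

Given m = 0.2094:
λ = ln(2) / 0.2094 = 0.693147 / 0.2094 = 3.3102

Verification: ln(2) / 3.3102 = 0.2094 ✓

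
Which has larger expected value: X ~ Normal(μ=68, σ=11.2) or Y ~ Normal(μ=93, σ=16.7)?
Y has larger mean (93.0000 > 68.0000)

Compute the expected value for each distribution:

X ~ Normal(μ=68, σ=11.2):
E[X] = 68.0000

Y ~ Normal(μ=93, σ=16.7):
E[Y] = 93.0000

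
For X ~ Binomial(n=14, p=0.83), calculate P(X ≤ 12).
0.715213

We have X ~ Binomial(n=14, p=0.83).

The CDF gives us P(X ≤ k).

Using the CDF:
P(X ≤ 12) = 0.715213

This means there's approximately a 71.5% chance that X is at most 12.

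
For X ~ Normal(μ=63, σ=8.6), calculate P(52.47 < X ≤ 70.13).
0.686070

We have X ~ Normal(μ=63, σ=8.6).

To find P(52.47 < X ≤ 70.13), we use:
P(52.47 < X ≤ 70.13) = P(X ≤ 70.13) - P(X ≤ 52.47)
                 = F(70.13) - F(52.47)
                 = 0.796468 - 0.110397
                 = 0.686070

So there's approximately a 68.6% chance that X falls in this range.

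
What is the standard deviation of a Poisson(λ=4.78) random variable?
2.1863

We have X ~ Poisson(λ=4.78).

For a Poisson distribution with λ=4.78:
σ = √Var(X) = 2.1863

The standard deviation is the square root of the variance.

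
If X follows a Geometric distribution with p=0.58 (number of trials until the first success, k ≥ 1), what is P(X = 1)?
0.580000

We have X ~ Geometric(p=0.58) (number of trials until the first success, k ≥ 1).

For a Geometric distribution, the PMF gives us the probability of each outcome.

Using the PMF formula:
P(X = 1) = 0.580000

Rounded to 4 decimal places: 0.5800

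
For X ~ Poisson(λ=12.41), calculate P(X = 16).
0.061679

We have X ~ Poisson(λ=12.41).

For a Poisson distribution, the PMF gives us the probability of each outcome.

Using the PMF formula:
P(X = 16) = 0.061679

Rounded to 4 decimal places: 0.0617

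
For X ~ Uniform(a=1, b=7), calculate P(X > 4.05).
0.491667

We have X ~ Uniform(a=1, b=7).

P(X > 4.05) = 1 - P(X ≤ 4.05)
                = 1 - F(4.05)
                = 1 - 0.508333
                = 0.491667

So there's approximately a 49.2% chance that X exceeds 4.05.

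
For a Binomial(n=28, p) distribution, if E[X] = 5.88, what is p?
p = 0.21

For a Binomial(n, p) distribution:
E[X] = n × p

Given n = 28 and E[X] = 5.88:
5.88 = 28 × p
p = 5.88 / 28 = 0.21

Verification: Binomial(28, 0.21) has E[X] = 5.88 ✓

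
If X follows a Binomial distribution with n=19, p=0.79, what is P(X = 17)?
0.137118

We have X ~ Binomial(n=19, p=0.79).

For a Binomial distribution, the PMF gives us the probability of each outcome.

Using the PMF formula:
P(X = 17) = 0.137118

Rounded to 4 decimal places: 0.1371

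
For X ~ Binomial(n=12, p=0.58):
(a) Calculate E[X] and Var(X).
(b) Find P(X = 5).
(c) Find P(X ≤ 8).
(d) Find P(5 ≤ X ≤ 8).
(a) E[X] = 6.9600, Var(X) = 2.9232
(b) P(X = 5) = 0.119842
(c) P(X ≤ 8) = 0.814735
(d) P(5 ≤ X ≤ 8) = 0.738719

We have X ~ Binomial(n=12, p=0.58).

(a) Moments:
E[X] = 6.9600
Var(X) = 2.9232
σ = √Var(X) = 1.7097

(b) Point probability using PMF:
P(X = 5) = 0.119842

(c) Cumulative probability using CDF:
P(X ≤ 8) = F(8) = 0.814735

(d) Range probability:
P(5 ≤ X ≤ 8) = P(X ≤ 8) - P(X ≤ 4)
                   = F(8) - F(4)
                   = 0.814735 - 0.076017
                   = 0.738719

This means approximately 73.9% of outcomes fall in the interval [5, 8].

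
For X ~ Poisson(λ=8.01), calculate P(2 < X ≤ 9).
0.701736

We have X ~ Poisson(λ=8.01).

To find P(2 < X ≤ 9), we use:
P(2 < X ≤ 9) = P(X ≤ 9) - P(X ≤ 2)
                 = F(9) - F(2)
                 = 0.715383 - 0.013647
                 = 0.701736

So there's approximately a 70.2% chance that X falls in this range.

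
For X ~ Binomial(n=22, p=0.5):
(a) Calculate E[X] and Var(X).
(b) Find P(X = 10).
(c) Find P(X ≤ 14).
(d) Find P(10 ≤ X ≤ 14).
(a) E[X] = 11.0000, Var(X) = 5.5000
(b) P(X = 10) = 0.154172
(c) P(X ≤ 14) = 0.933100
(d) P(10 ≤ X ≤ 14) = 0.671366

We have X ~ Binomial(n=22, p=0.5).

(a) Moments:
E[X] = 11.0000
Var(X) = 5.5000
σ = √Var(X) = 2.3452

(b) Point probability using PMF:
P(X = 10) = 0.154172

(c) Cumulative probability using CDF:
P(X ≤ 14) = F(14) = 0.933100

(d) Range probability:
P(10 ≤ X ≤ 14) = P(X ≤ 14) - P(X ≤ 9)
                   = F(14) - F(9)
                   = 0.933100 - 0.261734
                   = 0.671366

This means approximately 67.1% of outcomes fall in the interval [10, 14].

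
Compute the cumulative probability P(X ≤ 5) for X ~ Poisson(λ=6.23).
0.409479

We have X ~ Poisson(λ=6.23).

The CDF gives us P(X ≤ k).

Using the CDF:
P(X ≤ 5) = 0.409479

This means there's approximately a 40.9% chance that X is at most 5.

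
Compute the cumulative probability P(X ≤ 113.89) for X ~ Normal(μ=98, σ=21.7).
0.767994

We have X ~ Normal(μ=98, σ=21.7).

The CDF gives us P(X ≤ k).

Using the CDF:
P(X ≤ 113.89) = 0.767994

This means there's approximately a 76.8% chance that X is at most 113.89.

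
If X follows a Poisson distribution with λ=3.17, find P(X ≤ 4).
0.785935

We have X ~ Poisson(λ=3.17).

The CDF gives us P(X ≤ k).

Using the CDF:
P(X ≤ 4) = 0.785935

This means there's approximately a 78.6% chance that X is at most 4.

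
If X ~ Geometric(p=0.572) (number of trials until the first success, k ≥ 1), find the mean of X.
1.7483

We have X ~ Geometric(p=0.572) (number of trials until the first success, k ≥ 1).

For a Geometric distribution with p=0.572 (number of trials until the first success, k ≥ 1):
E[X] = 1.7483

This is the expected (average) value of X.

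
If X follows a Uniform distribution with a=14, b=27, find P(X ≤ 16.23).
0.171538

We have X ~ Uniform(a=14, b=27).

The CDF gives us P(X ≤ k).

Using the CDF:
P(X ≤ 16.23) = 0.171538

This means there's approximately a 17.2% chance that X is at most 16.23.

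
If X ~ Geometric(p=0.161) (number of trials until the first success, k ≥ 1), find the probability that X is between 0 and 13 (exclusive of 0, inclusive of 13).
0.897928

We have X ~ Geometric(p=0.161) (number of trials until the first success, k ≥ 1).

To find P(0 < X ≤ 13), we use:
P(0 < X ≤ 13) = P(X ≤ 13) - P(X ≤ 0)
                 = F(13) - F(0)
                 = 0.897928 - 0.000000
                 = 0.897928

So there's approximately a 89.8% chance that X falls in this range.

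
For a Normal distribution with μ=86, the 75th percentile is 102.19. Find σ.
σ = 24.0033

For X ~ Normal(μ, σ), the p-th percentile satisfies x = μ + z_p × σ,
where z_p = Φ⁻¹(p) is the standard normal quantile.

Step 1: z_{0.75} = Φ⁻¹(0.75) = 0.6745

Step 2: Solve for σ:
102.19 = 86 + 0.6745 × σ
σ = (102.19 - 86) / 0.6745
σ = 16.19 / 0.6745
σ = 24.0033

Verification: μ + z × σ = 86 + 0.6745 × 24.0033 = 102.19 ✓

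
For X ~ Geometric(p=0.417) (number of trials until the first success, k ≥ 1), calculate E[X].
2.3981

We have X ~ Geometric(p=0.417) (number of trials until the first success, k ≥ 1).

For a Geometric distribution with p=0.417 (number of trials until the first success, k ≥ 1):
E[X] = 2.3981

This is the expected (average) value of X.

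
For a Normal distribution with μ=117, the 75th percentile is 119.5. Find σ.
σ = 3.7065

For X ~ Normal(μ, σ), the p-th percentile satisfies x = μ + z_p × σ,
where z_p = Φ⁻¹(p) is the standard normal quantile.

Step 1: z_{0.75} = Φ⁻¹(0.75) = 0.6745

Step 2: Solve for σ:
119.5 = 117 + 0.6745 × σ
σ = (119.5 - 117) / 0.6745
σ = 2.50 / 0.6745
σ = 3.7065

Verification: μ + z × σ = 117 + 0.6745 × 3.7065 = 119.50 ✓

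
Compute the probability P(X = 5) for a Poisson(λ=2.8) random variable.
0.087214

We have X ~ Poisson(λ=2.8).

For a Poisson distribution, the PMF gives us the probability of each outcome.

Using the PMF formula:
P(X = 5) = 0.087214

Rounded to 4 decimal places: 0.0872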